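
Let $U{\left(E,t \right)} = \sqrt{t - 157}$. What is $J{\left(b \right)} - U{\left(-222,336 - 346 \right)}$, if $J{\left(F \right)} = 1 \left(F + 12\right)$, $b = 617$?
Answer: $629 - i \sqrt{167} \approx 629.0 - 12.923 i$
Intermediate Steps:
$U{\left(E,t \right)} = \sqrt{-157 + t}$
$J{\left(F \right)} = 12 + F$ ($J{\left(F \right)} = 1 \left(12 + F\right) = 12 + F$)
$J{\left(b \right)} - U{\left(-222,336 - 346 \right)} = \left(12 + 617\right) - \sqrt{-157 + \left(336 - 346\right)} = 629 - \sqrt{-157 + \left(336 - 346\right)} = 629 - \sqrt{-157 - 10} = 629 - \sqrt{-167} = 629 - i \sqrt{167}$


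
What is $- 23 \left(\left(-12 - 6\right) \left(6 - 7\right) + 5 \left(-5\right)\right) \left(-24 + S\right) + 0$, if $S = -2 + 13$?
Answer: $-2093$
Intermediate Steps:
$S = 11$
$- 23 \left(\left(-12 - 6\right) \left(6 - 7\right) + 5 \left(-5\right)\right) \left(-24 + S\right) + 0 = - 23 \left(\left(-12 - 6\right) \left(6 - 7\right) + 5 \left(-5\right)\right) \left(-24 + 11\right) + 0 = - 23 \left(\left(-18\right) \left(-1\right) - 25\right) \left(-13\right) + 0 = - 23 \left(18 - 25\right) \left(-13\right) + 0 = - 23 \left(\left(-7\right) \left(-13\right)\right) + 0 = \left(-23\right) 91 + 0 = -2093 + 0 = -2093$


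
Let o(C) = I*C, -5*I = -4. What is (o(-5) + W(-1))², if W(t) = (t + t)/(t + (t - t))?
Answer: 4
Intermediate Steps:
I = ⅘ (I = -⅕*(-4) = ⅘ ≈ 0.80000)
W(t) = 2 (W(t) = (2*t)/(t + 0) = (2*t)/t = 2)
o(C) = 4*C/5
(o(-5) + W(-1))² = ((⅘)*(-5) + 2)² = (-4 + 2)² = (-2)² = 4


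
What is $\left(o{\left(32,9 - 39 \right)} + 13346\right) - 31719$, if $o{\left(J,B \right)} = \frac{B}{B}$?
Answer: $-18372$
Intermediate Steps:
$o{\left(J,B \right)} = 1$
$\left(o{\left(32,9 - 39 \right)} + 13346\right) - 31719 = \left(1 + 13346\right) - 31719 = 13347 - 31719 = -18372$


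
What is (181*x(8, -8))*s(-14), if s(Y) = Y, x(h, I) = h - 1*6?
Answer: -5068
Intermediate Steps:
x(h, I) = -6 + h (x(h, I) = h - 6 = -6 + h)
(181*x(8, -8))*s(-14) = (181*(-6 + 8))*(-14) = (181*2)*(-14) = 362*(-14) = -5068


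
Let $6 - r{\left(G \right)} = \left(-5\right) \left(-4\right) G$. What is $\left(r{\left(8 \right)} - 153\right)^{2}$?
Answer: $94249$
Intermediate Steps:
$r{\left(G \right)} = 6 - 20 G$ ($r{\left(G \right)} = 6 - \left(-5\right) \left(-4\right) G = 6 - 20 G$)
$\left(r{\left(8 \right)} - 153\right)^{2} = \left(\left(6 - 160\right) - 153\right)^{2} = \left(-154 - 153\right)^{2} = \left(-307\right)^{2} = 94249$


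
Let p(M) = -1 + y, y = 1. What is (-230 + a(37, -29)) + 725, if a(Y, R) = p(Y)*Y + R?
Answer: 466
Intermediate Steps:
p(M) = 0 (p(M) = -1 + 1 = 0)
a(Y, R) = R (a(Y, R) = 0*Y + R = 0 + R = R)
(-230 + a(37, -29)) + 725 = (-230 - 29) + 725 = -259 + 725 = 466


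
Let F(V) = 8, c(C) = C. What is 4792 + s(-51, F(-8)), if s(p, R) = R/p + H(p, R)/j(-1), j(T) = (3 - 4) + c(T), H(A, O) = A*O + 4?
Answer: 254686/51 ≈ 4993.8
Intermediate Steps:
H(A, O) = 4 + A*O
j(T) = -1 + T (j(T) = (3 - 4) + T = -1 + T)
s(p, R) = -2 + R/p - R*p/2 (s(p, R) = R/p + (4 + p*R)/(-1 - 1) = R/p + (4 + R*p)/(-2) = R/p + (4 + R*p)*(-½) = R/p + (-2 - R*p/2) = -2 + R/p - R*p/2)
4792 + s(-51, F(-8)) = 4792 + (-2 + 8/(-51) - ½*8*(-51)) = 4792 + (-2 + 8*(-1/51) + 204) = 4792 + (-2 - 8/51 + 204) = 4792 + 10294/51 = 254686/51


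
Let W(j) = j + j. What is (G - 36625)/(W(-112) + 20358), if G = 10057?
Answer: -13284/10067 ≈ -1.3196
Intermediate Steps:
W(j) = 2*j
(G - 36625)/(W(-112) + 20358) = (10057 - 36625)/(2*(-112) + 20358) = -26568/(-224 + 20358) = -26568/20134 = -26568*1/20134 = -13284/10067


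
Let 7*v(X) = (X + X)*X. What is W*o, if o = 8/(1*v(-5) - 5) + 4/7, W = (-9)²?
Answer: 12204/35 ≈ 348.69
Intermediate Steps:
v(X) = 2*X²/7 (v(X) = ((X + X)*X)/7 = ((2*X)*X)/7 = (2*X²)/7 = 2*X²/7)
W = 81
o = 452/105 (o = 8/(1*((2/7)*(-5)²) - 5) + 4/7 = 8/(1*((2/7)*25) - 5) + 4*(⅐) = 8/(1*(50/7) - 5) + 4/7 = 8/(50/7 - 5) + 4/7 = 8/(15/7) + 4/7 = 8*(7/15) + 4/7 = 56/15 + 4/7 = 452/105 ≈ 4.3048)
W*o = 81*(452/105) = 12204/35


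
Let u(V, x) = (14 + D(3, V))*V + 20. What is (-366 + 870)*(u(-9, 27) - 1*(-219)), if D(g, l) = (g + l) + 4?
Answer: 66024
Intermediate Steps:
D(g, l) = 4 + g + l
u(V, x) = 20 + V*(21 + V) (u(V, x) = (14 + (4 + 3 + V))*V + 20 = (14 + (7 + V))*V + 20 = (21 + V)*V + 20 = V*(21 + V) + 20 = 20 + V*(21 + V))
(-366 + 870)*(u(-9, 27) - 1*(-219)) = (-366 + 870)*((20 + (-9)² + 21*(-9)) - 1*(-219)) = 504*((20 + 81 - 189) + 219) = 504*(-88 + 219) = 504*131 = 66024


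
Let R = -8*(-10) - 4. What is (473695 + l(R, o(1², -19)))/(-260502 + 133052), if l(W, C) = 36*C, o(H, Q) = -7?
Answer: -473443/127450 ≈ -3.7147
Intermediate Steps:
R = 76 (R = 80 - 4 = 76)
(473695 + l(R, o(1², -19)))/(-260502 + 133052) = (473695 + 36*(-7))/(-260502 + 133052) = (473695 - 252)/(-127450) = 473443*(-1/127450) = -473443/127450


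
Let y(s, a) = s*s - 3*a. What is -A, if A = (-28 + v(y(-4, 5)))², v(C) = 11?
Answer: -289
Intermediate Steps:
y(s, a) = s² - 3*a
A = 289 (A = (-28 + 11)² = (-17)² = 289)
-A = -1*289 = -289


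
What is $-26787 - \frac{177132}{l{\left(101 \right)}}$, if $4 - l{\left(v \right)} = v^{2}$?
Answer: $- \frac{90989969}{3399} \approx -26770.0$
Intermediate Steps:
$l{\left(v \right)} = 4 - v^{2}$
$-26787 - \frac{177132}{l{\left(101 \right)}} = -26787 - \frac{177132}{4 - 101^{2}} = -26787 - \frac{177132}{4 - 10201} = -26787 - \frac{177132}{-10197} = -26787 - 177132 \left(- \frac{1}{10197}\right) = -26787 - - \frac{59044}{3399} = -26787 + \frac{59044}{3399} = - \frac{90989969}{3399}$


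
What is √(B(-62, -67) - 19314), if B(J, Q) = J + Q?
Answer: I*√19443 ≈ 139.44*I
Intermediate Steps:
√(B(-62, -67) - 19314) = √((-62 - 67) - 19314) = √(-129 - 19314) = √(-19443) = I*√19443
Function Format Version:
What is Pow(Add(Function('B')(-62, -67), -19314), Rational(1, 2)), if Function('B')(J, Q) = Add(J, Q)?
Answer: Mul(I, Pow(19443, Rational(1, 2))) ≈ Mul(139.44, I)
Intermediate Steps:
Pow(Add(Function('B')(-62, -67), -19314), Rational(1, 2)) = Pow(Add(Add(-62, -67), -19314), Rational(1, 2)) = Pow(Add(-129, -19314), Rational(1, 2)) = Pow(-19443, Rational(1, 2)) = Mul(I, Pow(19443, Rational(1, 2)))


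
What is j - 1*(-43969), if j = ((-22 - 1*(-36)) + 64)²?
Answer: 50053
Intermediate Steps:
j = 6084 (j = ((-22 + 36) + 64)² = (14 + 64)² = 78² = 6084)
j - 1*(-43969) = 6084 - 1*(-43969) = 6084 + 43969 = 50053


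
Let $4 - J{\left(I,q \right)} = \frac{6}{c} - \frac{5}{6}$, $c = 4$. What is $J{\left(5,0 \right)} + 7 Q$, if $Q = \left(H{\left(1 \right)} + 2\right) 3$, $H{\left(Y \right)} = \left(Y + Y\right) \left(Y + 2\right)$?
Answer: $\frac{514}{3} \approx 171.33$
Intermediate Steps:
$H{\left(Y \right)} = 2 Y \left(2 + Y\right)$
$Q = 24$ ($Q = \left(2 \cdot 1 \left(2 + 1\right) + 2\right) 3 = \left(2 \cdot 1 \cdot 3 + 2\right) 3 = \left(6 + 2\right) 3 = 8 \cdot 3 = 24$)
$J{\left(I,q \right)} = \frac{10}{3}$ ($J{\left(I,q \right)} = 4 - \left(\frac{6}{4} - \frac{5}{6}\right) = 4 - \left(6 \cdot \frac{1}{4} - \frac{5}{6}\right) = 4 - \left(\frac{3}{2} - \frac{5}{6}\right) = 4 - \frac{2}{3} = \frac{10}{3}$)
$J{\left(5,0 \right)} + 7 Q = \frac{10}{3} + 7 \cdot 24 = \frac{10}{3} + 168 = \frac{514}{3}$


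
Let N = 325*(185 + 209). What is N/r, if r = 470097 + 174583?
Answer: 12805/64468 ≈ 0.19863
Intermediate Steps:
r = 644680
N = 128050 (N = 325*394 = 128050)
N/r = 128050/644680 = 128050*(1/644680) = 12805/64468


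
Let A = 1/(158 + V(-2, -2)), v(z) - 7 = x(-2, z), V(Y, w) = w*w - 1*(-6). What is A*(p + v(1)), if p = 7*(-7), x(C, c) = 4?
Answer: -19/84 ≈ -0.22619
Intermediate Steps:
V(Y, w) = 6 + w² (V(Y, w) = w² + 6 = 6 + w²)
v(z) = 11 (v(z) = 7 + 4 = 11)
A = 1/168 (A = 1/(158 + (6 + (-2)²)) = 1/(158 + (6 + 4)) = 1/(158 + 10) = 1/168 ≈ 0.0059524)
p = -49
A*(p + v(1)) = (-49 + 11)/168 = (1/168)*(-38) = -19/84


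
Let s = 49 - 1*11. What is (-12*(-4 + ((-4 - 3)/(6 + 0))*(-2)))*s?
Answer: 760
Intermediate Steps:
s = 38 (s = 49 - 11 = 38)
(-12*(-4 + ((-4 - 3)/(6 + 0))*(-2)))*s = -12*(-4 + ((-4 - 3)/(6 + 0))*(-2))*38 = -12*(-4 - 7/6*(-2))*38 = -12*(-4 + 7/3)*38 = -12*(-5/3)*38 = 20*38 = 760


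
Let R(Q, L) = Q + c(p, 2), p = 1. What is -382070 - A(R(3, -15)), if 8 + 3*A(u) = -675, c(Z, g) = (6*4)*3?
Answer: -1145527/3 ≈ -3.8184e+5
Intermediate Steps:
c(Z, g) = 72 (c(Z, g) = 24*3 = 72)
R(Q, L) = 72 + Q (R(Q, L) = Q + 72 = 72 + Q)
A(u) = -683/3 (A(u) = -8/3 + (⅓)*(-675) = -8/3 - 225 = -683/3)
-382070 - A(R(3, -15)) = -382070 - 1*(-683/3) = -382070 + 683/3 = -1145527/3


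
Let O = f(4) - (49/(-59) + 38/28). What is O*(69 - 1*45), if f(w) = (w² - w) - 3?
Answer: 83988/413 ≈ 203.36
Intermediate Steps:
f(w) = -3 + w² - w
O = 6999/826 (O = (-3 + 4² - 1*4) - (49/(-59) + 38/28) = (-3 + 16 - 4) - (49*(-1/59) + 38*(1/28)) = 9 - (-49/59 + 19/14) = 9 - 1*435/826 = 9 - 435/826 = 6999/826 ≈ 8.4734)
O*(69 - 1*45) = 6999*(69 - 1*45)/826 = 6999*(69 - 45)/826 = (6999/826)*24 = 83988/413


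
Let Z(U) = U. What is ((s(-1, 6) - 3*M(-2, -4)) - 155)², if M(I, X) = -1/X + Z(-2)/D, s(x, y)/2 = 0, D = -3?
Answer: 398161/16 ≈ 24885.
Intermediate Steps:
s(x, y) = 0 (s(x, y) = 2*0 = 0)
M(I, X) = ⅔ - 1/X (M(I, X) = -1/X - 2/(-3) = -1/X - 2*(-⅓) = -1/X + ⅔ = ⅔ - 1/X)
((s(-1, 6) - 3*M(-2, -4)) - 155)² = ((0 - 3*(⅔ - 1/(-4))) - 155)² = ((0 - 3*(⅔ - 1*(-¼))) - 155)² = ((0 - 3*(⅔ + ¼)) - 155)² = ((0 - 3*11/12) - 155)² = ((0 - 11/4) - 155)² = (-11/4 - 155)² = (-631/4)² = 398161/16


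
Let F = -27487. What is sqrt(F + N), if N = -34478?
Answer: 27*I*sqrt(85) ≈ 248.93*I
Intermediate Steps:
sqrt(F + N) = sqrt(-27487 - 34478) = sqrt(-61965) = 27*I*sqrt(85)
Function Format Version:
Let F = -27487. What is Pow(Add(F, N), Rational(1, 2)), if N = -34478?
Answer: Mul(27, I, Pow(85, Rational(1, 2))) ≈ Mul(248.93, I)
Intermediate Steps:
Pow(Add(F, N), Rational(1, 2)) = Pow(Add(-27487, -34478), Rational(1, 2)) = Pow(-61965, Rational(1, 2)) = Mul(27, I, Pow(85, Rational(1, 2)))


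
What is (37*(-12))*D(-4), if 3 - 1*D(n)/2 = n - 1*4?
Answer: -9768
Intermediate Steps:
D(n) = 14 - 2*n (D(n) = 6 - 2*(n - 1*4) = 6 - 2*(n - 4) = 6 - 2*(-4 + n) = 6 + (8 - 2*n) = 14 - 2*n)
(37*(-12))*D(-4) = (37*(-12))*(14 - 2*(-4)) = -444*(14 + 8) = -444*22 = -9768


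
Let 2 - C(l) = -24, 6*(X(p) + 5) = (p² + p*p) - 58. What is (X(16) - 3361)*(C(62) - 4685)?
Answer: 15329663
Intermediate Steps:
X(p) = -44/3 + p²/3 (X(p) = -5 + ((p² + p*p) - 58)/6 = -5 + ((p² + p²) - 58)/6 = -5 + (2*p² - 58)/6 = -5 + (-58 + 2*p²)/6 = -5 + (-29/3 + p²/3) = -44/3 + p²/3)
C(l) = 26 (C(l) = 2 - 1*(-24) = 2 + 24 = 26)
(X(16) - 3361)*(C(62) - 4685) = ((-44/3 + (⅓)*16²) - 3361)*(26 - 4685) = ((-44/3 + (⅓)*256) - 3361)*(-4659) = ((-44/3 + 256/3) - 3361)*(-4659) = (212/3 - 3361)*(-4659) = -9871/3*(-4659) = 15329663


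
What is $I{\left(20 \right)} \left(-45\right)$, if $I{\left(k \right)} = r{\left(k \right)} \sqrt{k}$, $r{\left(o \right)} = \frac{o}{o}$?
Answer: $- 90 \sqrt{5} \approx -201.25$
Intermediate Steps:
$r{\left(o \right)} = 1$
$I{\left(k \right)} = \sqrt{k}$ ($I{\left(k \right)} = 1 \sqrt{k} = \sqrt{k}$)
$I{\left(20 \right)} \left(-45\right) = \sqrt{20} \left(-45\right) = 2 \sqrt{5} \left(-45\right) = - 90 \sqrt{5}$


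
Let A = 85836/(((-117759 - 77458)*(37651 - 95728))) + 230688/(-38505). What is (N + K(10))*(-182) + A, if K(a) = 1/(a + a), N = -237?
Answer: 4183060882610364113/97012215530010 ≈ 43119.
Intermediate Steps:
K(a) = 1/(2*a)
A = -290605449882068/48506107765005 (A = 85836/((-195217*(-58077))) + 230688*(-1/38505) = 85836/11337617709 - 76896/12835 = 85836*(1/11337617709) - 76896/12835 = 28612/3779205903 - 76896/12835 = -290605449882068/48506107765005 ≈ -5.9911)
(N + K(10))*(-182) + A = (-237 + (½)/10)*(-182) - 290605449882068/48506107765005 = (-237 + (½)*(⅒))*(-182) - 290605449882068/48506107765005 = (-237 + 1/20)*(-182) - 290605449882068/48506107765005 = -4739/20*(-182) - 290605449882068/48506107765005 = 431249/10 - 290605449882068/48506107765005 = 4183060882610364113/97012215530010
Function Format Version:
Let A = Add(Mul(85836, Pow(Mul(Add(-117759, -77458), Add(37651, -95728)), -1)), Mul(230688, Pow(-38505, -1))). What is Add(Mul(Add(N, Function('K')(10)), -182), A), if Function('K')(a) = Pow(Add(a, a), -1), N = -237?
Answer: Rational(4183060882610364113, 97012215530010) ≈ 43119.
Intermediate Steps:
Function('K')(a) = Mul(Rational(1, 2), Pow(a, -1)) (Function('K')(a) = Pow(Mul(2, a), -1) = Mul(Rational(1, 2), Pow(a, -1)))
A = Rational(-290605449882068, 48506107765005) (A = Add(Mul(85836, Pow(Mul(-195217, -58077), -1)), Mul(230688, Rational(-1, 38505))) = Add(Mul(85836, Pow(11337617709, -1)), Rational(-76896, 12835)) = Add(Mul(85836, Rational(1, 11337617709)), Rational(-76896, 12835)) = Add(Rational(28612, 3779205903), Rational(-76896, 12835)) = Rational(-290605449882068, 48506107765005) ≈ -5.9911)
Add(Mul(Add(N, Function('K')(10)), -182), A) = Add(Mul(Add(-237, Mul(Rational(1, 2), Pow(10, -1))), -182), Rational(-290605449882068, 48506107765005)) = Add(Mul(Add(-237, Mul(Rational(1, 2), Rational(1, 10))), -182), Rational(-290605449882068, 48506107765005)) = Add(Mul(Add(-237, Rational(1, 20)), -182), Rational(-290605449882068, 48506107765005)) = Add(Mul(Rational(-4739, 20), -182), Rational(-290605449882068, 48506107765005)) = Add(Rational(431249, 10), Rational(-290605449882068, 48506107765005)) = Rational(4183060882610364113, 97012215530010)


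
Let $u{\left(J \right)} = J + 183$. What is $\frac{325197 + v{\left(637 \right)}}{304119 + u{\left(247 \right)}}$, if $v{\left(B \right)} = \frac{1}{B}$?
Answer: $\frac{207150490}{193997713} \approx 1.0678$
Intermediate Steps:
$u{\left(J \right)} = 183 + J$
$\frac{325197 + v{\left(637 \right)}}{304119 + u{\left(247 \right)}} = \frac{325197 + \frac{1}{637}}{304119 + \left(183 + 247\right)} = \frac{325197 + \frac{1}{637}}{304119 + 430} = \frac{207150490}{637 \cdot 304549} = \frac{207150490}{637} \cdot \frac{1}{304549} = \frac{207150490}{193997713}$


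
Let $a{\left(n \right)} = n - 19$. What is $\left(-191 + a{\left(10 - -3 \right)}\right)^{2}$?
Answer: $38809$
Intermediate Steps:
$a{\left(n \right)} = -19 + n$
$\left(-191 + a{\left(10 - -3 \right)}\right)^{2} = \left(-191 + \left(-19 + \left(10 - -3\right)\right)\right)^{2} = \left(-191 + \left(-19 + \left(10 + 3\right)\right)\right)^{2} = \left(-191 + \left(-19 + 13\right)\right)^{2} = \left(-191 - 6\right)^{2} = \left(-197\right)^{2} = 38809$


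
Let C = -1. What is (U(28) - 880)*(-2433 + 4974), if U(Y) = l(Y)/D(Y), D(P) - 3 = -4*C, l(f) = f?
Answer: -2225916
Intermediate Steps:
D(P) = 7 (D(P) = 3 - 4*(-1) = 3 + 4 = 7)
U(Y) = Y/7
(U(28) - 880)*(-2433 + 4974) = ((1/7)*28 - 880)*(-2433 + 4974) = (4 - 880)*2541 = -876*2541 = -2225916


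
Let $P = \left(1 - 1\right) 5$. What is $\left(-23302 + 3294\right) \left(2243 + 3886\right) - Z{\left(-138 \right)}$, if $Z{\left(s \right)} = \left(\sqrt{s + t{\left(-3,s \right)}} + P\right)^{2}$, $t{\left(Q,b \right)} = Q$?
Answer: $-122628891$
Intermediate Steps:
$P = 0$ ($P = 0 \cdot 5 = 0$)
$Z{\left(s \right)} = -3 + s$ ($Z{\left(s \right)} = \left(\sqrt{s - 3} + 0\right)^{2} = \left(\sqrt{-3 + s} + 0\right)^{2} = \left(\sqrt{-3 + s}\right)^{2} = -3 + s$)
$\left(-23302 + 3294\right) \left(2243 + 3886\right) - Z{\left(-138 \right)} = \left(-23302 + 3294\right) \left(2243 + 3886\right) - \left(-3 - 138\right) = \left(-20008\right) 6129 - -141 = -122629032 + 141 = -122628891$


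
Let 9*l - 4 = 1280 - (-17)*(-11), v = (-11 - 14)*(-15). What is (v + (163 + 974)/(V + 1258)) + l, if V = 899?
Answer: 3218779/6471 ≈ 497.42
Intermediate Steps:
v = 375 (v = -25*(-15) = 375)
l = 1097/9 (l = 4/9 + (1280 - (-17)*(-11))/9 = 4/9 + (1280 - 1*187)/9 = 4/9 + (1280 - 187)/9 = 4/9 + (⅑)*1093 = 4/9 + 1093/9 = 1097/9 ≈ 121.89)
(v + (163 + 974)/(V + 1258)) + l = (375 + (163 + 974)/(899 + 1258)) + 1097/9 = (375 + 1137/2157) + 1097/9 = (375 + 1137*(1/2157)) + 1097/9 = (375 + 379/719) + 1097/9 = 270004/719 + 1097/9 = 3218779/6471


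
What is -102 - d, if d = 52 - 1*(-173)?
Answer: -327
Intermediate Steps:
d = 225 (d = 52 + 173 = 225)
-102 - d = -102 - 1*225 = -102 - 225 = -327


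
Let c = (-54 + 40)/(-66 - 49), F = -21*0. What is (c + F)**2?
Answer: 196/13225 ≈ 0.014820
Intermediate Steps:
F = 0
c = 14/115 (c = -14/(-115) = -14*(-1/115) = 14/115 ≈ 0.12174)
(c + F)**2 = (14/115 + 0)**2 = (14/115)**2 = 196/13225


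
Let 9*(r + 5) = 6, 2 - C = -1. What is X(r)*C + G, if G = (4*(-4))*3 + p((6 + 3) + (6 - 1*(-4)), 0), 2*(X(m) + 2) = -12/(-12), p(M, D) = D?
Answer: -105/2 ≈ -52.500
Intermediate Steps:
C = 3 (C = 2 - 1*(-1) = 2 + 1 = 3)
r = -13/3 (r = -5 + (⅑)*6 = -5 + ⅔ = -13/3 ≈ -4.3333)
X(m) = -3/2 (X(m) = -2 + (-12/(-12))/2 = -2 + (-12*(-1/12))/2 = -2 + (½)*1 = -2 + ½ = -3/2)
G = -48 (G = (4*(-4))*3 + 0 = -16*3 + 0 = -48 + 0 = -48)
X(r)*C + G = -3/2*3 - 48 = -9/2 - 48 = -105/2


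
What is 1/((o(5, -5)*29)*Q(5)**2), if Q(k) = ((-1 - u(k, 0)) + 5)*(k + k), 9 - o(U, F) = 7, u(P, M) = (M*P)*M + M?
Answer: 1/92800 ≈ 1.0776e-5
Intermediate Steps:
u(P, M) = M + P*M**2 (u(P, M) = P*M**2 + M = M + P*M**2)
o(U, F) = 2 (o(U, F) = 9 - 1*7 = 9 - 7 = 2)
Q(k) = 8*k (Q(k) = ((-1 - 0*(1 + 0*k)) + 5)*(k + k) = ((-1 - 0*(1 + 0)) + 5)*(2*k) = ((-1 - 0) + 5)*(2*k) = ((-1 - 1*0) + 5)*(2*k) = ((-1 + 0) + 5)*(2*k) = (-1 + 5)*(2*k) = 4*(2*k) = 8*k)
1/((o(5, -5)*29)*Q(5)**2) = 1/((2*29)*(8*5)**2) = 1/(58*40**2) = 1/(58*1600) = 1/92800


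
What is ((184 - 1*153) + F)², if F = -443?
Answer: 169744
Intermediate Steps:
((184 - 1*153) + F)² = ((184 - 1*153) - 443)² = ((184 - 153) - 443)² = (31 - 443)² = (-412)² = 169744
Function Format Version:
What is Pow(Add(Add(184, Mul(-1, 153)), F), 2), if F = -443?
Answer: 169744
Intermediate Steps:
Pow(Add(Add(184, Mul(-1, 153)), F), 2) = Pow(Add(Add(184, Mul(-1, 153)), -443), 2) = Pow(Add(Add(184, -153), -443), 2) = Pow(Add(31, -443), 2) = Pow(-412, 2) = 169744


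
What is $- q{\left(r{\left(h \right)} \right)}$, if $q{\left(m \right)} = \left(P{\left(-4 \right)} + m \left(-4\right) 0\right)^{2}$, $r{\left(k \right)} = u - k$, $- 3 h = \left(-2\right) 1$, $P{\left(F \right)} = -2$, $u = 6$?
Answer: $-4$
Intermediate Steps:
$h = \frac{2}{3}$ ($h = - \frac{\left(-2\right) 1}{3} = \left(- \frac{1}{3}\right) \left(-2\right) = \frac{2}{3} \approx 0.66667$)
$r{\left(k \right)} = 6 - k$
$q{\left(m \right)} = 4$ ($q{\left(m \right)} = \left(-2 + m \left(-4\right) 0\right)^{2} = \left(-2 + - 4 m 0\right)^{2} = \left(-2 + 0\right)^{2} = \left(-2\right)^{2} = 4$)
$- q{\left(r{\left(h \right)} \right)} = \left(-1\right) 4 = -4$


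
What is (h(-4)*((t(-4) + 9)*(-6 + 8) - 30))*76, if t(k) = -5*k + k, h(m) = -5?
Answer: -7600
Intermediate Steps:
t(k) = -4*k
(h(-4)*((t(-4) + 9)*(-6 + 8) - 30))*76 = -5*((-4*(-4) + 9)*(-6 + 8) - 30)*76 = -5*((16 + 9)*2 - 30)*76 = -5*(25*2 - 30)*76 = -5*(50 - 30)*76 = -5*20*76 = -100*76 = -7600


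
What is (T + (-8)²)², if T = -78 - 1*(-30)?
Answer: 256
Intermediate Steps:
T = -48 (T = -78 + 30 = -48)
(T + (-8)²)² = (-48 + (-8)²)² = (-48 + 64)² = 16² = 256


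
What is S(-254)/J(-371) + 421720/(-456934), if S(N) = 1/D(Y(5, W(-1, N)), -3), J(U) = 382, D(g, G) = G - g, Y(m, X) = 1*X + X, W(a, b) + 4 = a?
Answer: -563611173/610920758 ≈ -0.92256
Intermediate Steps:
W(a, b) = -4 + a
Y(m, X) = 2*X (Y(m, X) = X + X = 2*X)
S(N) = ⅐ (S(N) = 1/(-3 - 2*(-4 - 1)) = 1/(-3 - 2*(-5)) = 1/(-3 - 1*(-10)) = 1/(-3 + 10) = 1/7 = ⅐)
S(-254)/J(-371) + 421720/(-456934) = (⅐)/382 + 421720/(-456934) = (⅐)*(1/382) + 421720*(-1/456934) = 1/2674 - 210860/228467 = -563611173/610920758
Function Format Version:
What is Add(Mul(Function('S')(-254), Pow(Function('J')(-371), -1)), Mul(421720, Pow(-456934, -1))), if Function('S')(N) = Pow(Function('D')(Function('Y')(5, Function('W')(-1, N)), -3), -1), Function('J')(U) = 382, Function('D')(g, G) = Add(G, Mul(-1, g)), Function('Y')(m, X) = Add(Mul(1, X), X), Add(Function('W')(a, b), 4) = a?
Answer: Rational(-563611173, 610920758) ≈ -0.92256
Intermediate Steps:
Function('W')(a, b) = Add(-4, a)
Function('Y')(m, X) = Mul(2, X) (Function('Y')(m, X) = Add(X, X) = Mul(2, X))
Function('S')(N) = Rational(1, 7) (Function('S')(N) = Pow(Add(-3, Mul(-1, Mul(2, Add(-4, -1)))), -1) = Pow(Add(-3, Mul(-1, Mul(2, -5))), -1) = Pow(Add(-3, Mul(-1, -10)), -1) = Pow(Add(-3, 10), -1) = Pow(7, -1) = Rational(1, 7))
Add(Mul(Function('S')(-254), Pow(Function('J')(-371), -1)), Mul(421720, Pow(-456934, -1))) = Add(Mul(Rational(1, 7), Pow(382, -1)), Mul(421720, Pow(-456934, -1))) = Add(Mul(Rational(1, 7), Rational(1, 382)), Mul(421720, Rational(-1, 456934))) = Add(Rational(1, 2674), Rational(-210860, 228467)) = Rational(-563611173, 610920758)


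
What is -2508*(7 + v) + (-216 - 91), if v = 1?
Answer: -20371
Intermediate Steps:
-2508*(7 + v) + (-216 - 91) = -2508*(7 + 1) + (-216 - 91) = -2508*8 - 307 = -209*96 - 307 = -20064 - 307 = -20371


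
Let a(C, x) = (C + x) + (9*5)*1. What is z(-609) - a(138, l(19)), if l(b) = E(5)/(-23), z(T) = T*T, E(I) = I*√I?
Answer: 370698 + 5*√5/23 ≈ 3.7070e+5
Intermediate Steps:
E(I) = I^(3/2)
z(T) = T²
l(b) = -5*√5/23 (l(b) = 5^(3/2)/(-23) = (5*√5)*(-1/23) = -5*√5/23)
a(C, x) = 45 + C + x (a(C, x) = (C + x) + 45*1 = (C + x) + 45 = 45 + C + x)
z(-609) - a(138, l(19)) = (-609)² - (45 + 138 - 5*√5/23) = 370881 - (183 - 5*√5/23) = 370881 + (-183 + 5*√5/23) = 370698 + 5*√5/23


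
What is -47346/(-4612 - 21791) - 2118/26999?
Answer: 31342900/18278323 ≈ 1.7148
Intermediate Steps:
-47346/(-4612 - 21791) - 2118/26999 = -47346/(-26403) - 2118*1/26999 = -47346*(-1/26403) - 2118/26999 = 1214/677 - 2118/26999 = 31342900/18278323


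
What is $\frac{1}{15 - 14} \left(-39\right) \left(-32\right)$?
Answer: $1248$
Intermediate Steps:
$\frac{1}{15 - 14} \left(-39\right) \left(-32\right) = 1^{-1} \left(-39\right) \left(-32\right) = 1 \left(-39\right) \left(-32\right) = \left(-39\right) \left(-32\right) = 1248$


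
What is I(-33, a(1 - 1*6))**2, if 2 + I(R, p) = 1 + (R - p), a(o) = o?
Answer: 841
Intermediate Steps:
I(R, p) = -1 + R - p (I(R, p) = -2 + (1 + (R - p)) = -2 + (1 + R - p) = -1 + R - p)
I(-33, a(1 - 1*6))**2 = (-1 - 33 - (1 - 1*6))**2 = (-1 - 33 - (1 - 6))**2 = (-1 - 33 - 1*(-5))**2 = (-1 - 33 + 5)**2 = (-29)**2 = 841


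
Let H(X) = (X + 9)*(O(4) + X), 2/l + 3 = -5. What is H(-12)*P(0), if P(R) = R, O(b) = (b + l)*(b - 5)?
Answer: 0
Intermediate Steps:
l = -¼ (l = 2/(-3 - 5) = 2/(-8) = 2*(-⅛) = -¼ ≈ -0.25000)
O(b) = (-5 + b)*(-¼ + b) (O(b) = (b - ¼)*(b - 5) = (-¼ + b)*(-5 + b) = (-5 + b)*(-¼ + b))
H(X) = (9 + X)*(-15/4 + X) (H(X) = (X + 9)*((5/4 + 4² - 21/4*4) + X) = (9 + X)*((5/4 + 16 - 21) + X) = (9 + X)*(-15/4 + X))
H(-12)*P(0) = (-135/4 + (-12)² + (21/4)*(-12))*0 = (-135/4 + 144 - 63)*0 = (189/4)*0 = 0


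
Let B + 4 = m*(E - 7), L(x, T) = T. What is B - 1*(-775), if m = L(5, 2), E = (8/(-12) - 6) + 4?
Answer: 2255/3 ≈ 751.67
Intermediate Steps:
E = -8/3 (E = (8*(-1/12) - 6) + 4 = (-⅔ - 6) + 4 = -20/3 + 4 = -8/3 ≈ -2.6667)
m = 2
B = -70/3 (B = -4 + 2*(-8/3 - 7) = -4 + 2*(-29/3) = -4 - 58/3 = -70/3 ≈ -23.333)
B - 1*(-775) = -70/3 - 1*(-775) = -70/3 + 775 = 2255/3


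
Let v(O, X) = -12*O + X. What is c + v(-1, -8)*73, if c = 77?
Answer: 369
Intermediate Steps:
v(O, X) = X - 12*O
c + v(-1, -8)*73 = 77 + (-8 - 12*(-1))*73 = 77 + (-8 + 12)*73 = 77 + 4*73 = 77 + 292 = 369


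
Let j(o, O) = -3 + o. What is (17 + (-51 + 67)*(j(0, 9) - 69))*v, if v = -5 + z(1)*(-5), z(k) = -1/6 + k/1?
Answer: 62425/6 ≈ 10404.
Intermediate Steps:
z(k) = -⅙ + k (z(k) = -1*⅙ + k*1 = -⅙ + k)
v = -55/6 (v = -5 + (-⅙ + 1)*(-5) = -5 + (⅚)*(-5) = -5 - 25/6 = -55/6 ≈ -9.1667)
(17 + (-51 + 67)*(j(0, 9) - 69))*v = (17 + (-51 + 67)*((-3 + 0) - 69))*(-55/6) = (17 + 16*(-3 - 69))*(-55/6) = (17 + 16*(-72))*(-55/6) = (17 - 1152)*(-55/6) = -1135*(-55/6) = 62425/6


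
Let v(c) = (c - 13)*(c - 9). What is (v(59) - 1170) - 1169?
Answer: -39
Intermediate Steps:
v(c) = (-13 + c)*(-9 + c)
(v(59) - 1170) - 1169 = ((117 + 59² - 22*59) - 1170) - 1169 = ((117 + 3481 - 1298) - 1170) - 1169 = (2300 - 1170) - 1169 = 1130 - 1169 = -39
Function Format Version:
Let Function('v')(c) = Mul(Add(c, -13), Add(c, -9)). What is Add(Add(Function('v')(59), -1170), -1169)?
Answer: -39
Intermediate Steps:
Function('v')(c) = Mul(Add(-13, c), Add(-9, c))
Add(Add(Function('v')(59), -1170), -1169) = Add(Add(Add(117, Pow(59, 2), Mul(-22, 59)), -1170), -1169) = Add(Add(Add(117, 3481, -1298), -1170), -1169) = Add(Add(2300, -1170), -1169) = Add(1130, -1169) = -39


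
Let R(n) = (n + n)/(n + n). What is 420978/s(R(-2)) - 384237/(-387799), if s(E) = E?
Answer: 163255231659/387799 ≈ 4.2098e+5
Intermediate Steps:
R(n) = 1 (R(n) = (2*n)/((2*n)) = (2*n)*(1/(2*n)) = 1)
420978/s(R(-2)) - 384237/(-387799) = 420978/1 - 384237/(-387799) = 420978*1 - 384237*(-1/387799) = 420978 + 384237/387799 = 163255231659/387799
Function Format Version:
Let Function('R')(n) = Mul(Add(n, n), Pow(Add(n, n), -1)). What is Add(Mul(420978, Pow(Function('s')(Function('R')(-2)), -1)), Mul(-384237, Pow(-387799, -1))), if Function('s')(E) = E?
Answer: Rational(163255231659, 387799) ≈ 4.2098e+5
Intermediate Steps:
Function('R')(n) = 1 (Function('R')(n) = Mul(Mul(2, n), Pow(Mul(2, n), -1)) = Mul(Mul(2, n), Mul(Rational(1, 2), Pow(n, -1))) = 1)
Add(Mul(420978, Pow(Function('s')(Function('R')(-2)), -1)), Mul(-384237, Pow(-387799, -1))) = Add(Mul(420978, Pow(1, -1)), Mul(-384237, Pow(-387799, -1))) = Add(Mul(420978, 1), Mul(-384237, Rational(-1, 387799))) = Add(420978, Rational(384237, 387799)) = Rational(163255231659, 387799)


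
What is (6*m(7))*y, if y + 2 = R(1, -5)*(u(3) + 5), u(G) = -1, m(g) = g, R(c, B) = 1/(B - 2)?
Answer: -108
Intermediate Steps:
R(c, B) = 1/(-2 + B)
y = -18/7 (y = -2 + (-1 + 5)/(-2 - 5) = -2 + 4/(-7) = -2 - ⅐*4 = -2 - 4/7 = -18/7 ≈ -2.5714)
(6*m(7))*y = (6*7)*(-18/7) = 42*(-18/7) = -108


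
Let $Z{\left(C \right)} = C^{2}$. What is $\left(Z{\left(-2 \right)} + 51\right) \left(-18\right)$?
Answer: $-990$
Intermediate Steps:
$\left(Z{\left(-2 \right)} + 51\right) \left(-18\right) = \left(\left(-2\right)^{2} + 51\right) \left(-18\right) = \left(4 + 51\right) \left(-18\right) = 55 \left(-18\right) = -990$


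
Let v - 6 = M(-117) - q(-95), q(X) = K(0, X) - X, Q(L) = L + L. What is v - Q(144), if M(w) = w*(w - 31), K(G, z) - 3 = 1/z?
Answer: 1608921/95 ≈ 16936.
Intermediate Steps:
Q(L) = 2*L
K(G, z) = 3 + 1/z
M(w) = w*(-31 + w)
q(X) = 3 + 1/X - X (q(X) = (3 + 1/X) - X = 3 + 1/X - X)
v = 1636281/95 (v = 6 + (-117*(-31 - 117) - (3 + 1/(-95) - 1*(-95))) = 6 + (-117*(-148) - (3 - 1/95 + 95)) = 6 + (17316 - 1*9309/95) = 6 + (17316 - 9309/95) = 6 + 1635711/95 = 1636281/95 ≈ 17224.)
v - Q(144) = 1636281/95 - 2*144 = 1636281/95 - 1*288 = 1636281/95 - 288 = 1608921/95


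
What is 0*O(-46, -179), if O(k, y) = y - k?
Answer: 0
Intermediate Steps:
0*O(-46, -179) = 0*(-179 - 1*(-46)) = 0*(-179 + 46) = 0*(-133) = 0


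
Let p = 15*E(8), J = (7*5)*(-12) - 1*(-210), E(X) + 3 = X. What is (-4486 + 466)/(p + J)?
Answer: 268/9 ≈ 29.778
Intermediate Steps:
E(X) = -3 + X
J = -210 (J = 35*(-12) + 210 = -420 + 210 = -210)
p = 75 (p = 15*(-3 + 8) = 15*5 = 75)
(-4486 + 466)/(p + J) = (-4486 + 466)/(75 - 210) = -4020/(-135) = -4020*(-1/135) = 268/9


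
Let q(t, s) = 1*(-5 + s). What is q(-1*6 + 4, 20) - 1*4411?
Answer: -4396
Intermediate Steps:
q(t, s) = -5 + s
q(-1*6 + 4, 20) - 1*4411 = (-5 + 20) - 1*4411 = 15 - 4411 = -4396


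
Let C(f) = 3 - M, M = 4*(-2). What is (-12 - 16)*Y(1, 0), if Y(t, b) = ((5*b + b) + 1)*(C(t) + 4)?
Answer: -420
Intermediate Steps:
M = -8
C(f) = 11 (C(f) = 3 - 1*(-8) = 3 + 8 = 11)
Y(t, b) = 15 + 90*b (Y(t, b) = ((5*b + b) + 1)*(11 + 4) = (6*b + 1)*15 = (1 + 6*b)*15 = 15 + 90*b)
(-12 - 16)*Y(1, 0) = (-12 - 16)*(15 + 90*0) = -28*(15 + 0) = -28*15 = -420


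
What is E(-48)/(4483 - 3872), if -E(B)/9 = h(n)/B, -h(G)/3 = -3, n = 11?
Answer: 27/9776 ≈ 0.0027619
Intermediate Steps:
h(G) = 9 (h(G) = -3*(-3) = 9)
E(B) = -81/B
E(-48)/(4483 - 3872) = (-81/(-48))/(4483 - 3872) = -81*(-1/48)/611 = (27/16)*(1/611) = 27/9776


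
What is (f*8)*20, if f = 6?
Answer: 960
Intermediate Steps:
(f*8)*20 = (6*8)*20 = 48*20 = 960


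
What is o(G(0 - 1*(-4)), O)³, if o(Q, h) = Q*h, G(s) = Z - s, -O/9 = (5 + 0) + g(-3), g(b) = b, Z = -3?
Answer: 2000376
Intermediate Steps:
O = -18 (O = -9*((5 + 0) - 3) = -9*(5 - 3) = -9*2 = -18)
G(s) = -3 - s
o(G(0 - 1*(-4)), O)³ = ((-3 - (0 - 1*(-4)))*(-18))³ = ((-3 - (0 + 4))*(-18))³ = ((-3 - 1*4)*(-18))³ = ((-3 - 4)*(-18))³ = (-7*(-18))³ = 126³ = 2000376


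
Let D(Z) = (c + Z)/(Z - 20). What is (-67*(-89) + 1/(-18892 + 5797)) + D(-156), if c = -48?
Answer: 3436429141/576180 ≈ 5964.2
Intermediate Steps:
D(Z) = (-48 + Z)/(-20 + Z) (D(Z) = (-48 + Z)/(Z - 20) = (-48 + Z)/(-20 + Z))
(-67*(-89) + 1/(-18892 + 5797)) + D(-156) = (-67*(-89) + 1/(-18892 + 5797)) + (-48 - 156)/(-20 - 156) = (5963 + 1/(-13095)) - 204/(-176) = (5963 - 1/13095) - 1/176*(-204) = 78085484/13095 + 51/44 = 3436429141/576180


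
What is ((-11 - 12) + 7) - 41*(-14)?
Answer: 558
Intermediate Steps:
((-11 - 12) + 7) - 41*(-14) = (-23 + 7) + 574 = -16 + 574 = 558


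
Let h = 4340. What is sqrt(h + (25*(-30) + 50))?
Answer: 2*sqrt(910) ≈ 60.332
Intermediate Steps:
sqrt(h + (25*(-30) + 50)) = sqrt(4340 + (25*(-30) + 50)) = sqrt(4340 + (-750 + 50)) = sqrt(4340 - 700) = sqrt(3640) = 2*sqrt(910)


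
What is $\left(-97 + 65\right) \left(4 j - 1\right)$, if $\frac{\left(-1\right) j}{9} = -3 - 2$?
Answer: $-5728$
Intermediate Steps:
$j = 45$ ($j = - 9 \left(-3 - 2\right) = \left(-9\right) \left(-5\right) = 45$)
$\left(-97 + 65\right) \left(4 j - 1\right) = \left(-97 + 65\right) \left(4 \cdot 45 - 1\right) = - 32 \left(180 - 1\right) = \left(-32\right) 179 = -5728$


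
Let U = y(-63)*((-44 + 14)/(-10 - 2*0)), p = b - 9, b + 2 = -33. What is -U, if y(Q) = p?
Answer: 132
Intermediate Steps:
b = -35 (b = -2 - 33 = -35)
p = -44 (p = -35 - 9 = -44)
y(Q) = -44
U = -132 (U = -44*(-44 + 14)/(-10 - 2*0) = -(-1320)/(-10 + 0) = -(-1320)/(-10) = -(-1320)*(-1)/10 = -44*3 = -132)
-U = -1*(-132) = 132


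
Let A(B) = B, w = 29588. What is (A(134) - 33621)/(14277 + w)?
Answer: -33487/43865 ≈ -0.76341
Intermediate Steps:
(A(134) - 33621)/(14277 + w) = (134 - 33621)/(14277 + 29588) = -33487/43865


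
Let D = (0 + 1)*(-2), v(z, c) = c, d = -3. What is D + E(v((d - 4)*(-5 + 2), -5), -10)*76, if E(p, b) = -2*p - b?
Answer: 1518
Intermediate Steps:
E(p, b) = -b - 2*p
D = -2 (D = 1*(-2) = -2)
D + E(v((d - 4)*(-5 + 2), -5), -10)*76 = -2 + (-1*(-10) - 2*(-5))*76 = -2 + (10 + 10)*76 = -2 + 20*76 = -2 + 1520 = 1518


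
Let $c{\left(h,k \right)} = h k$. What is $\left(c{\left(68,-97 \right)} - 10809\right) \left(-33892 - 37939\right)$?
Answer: $1250218555$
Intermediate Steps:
$\left(c{\left(68,-97 \right)} - 10809\right) \left(-33892 - 37939\right) = \left(68 \left(-97\right) - 10809\right) \left(-33892 - 37939\right) = \left(-6596 - 10809\right) \left(-71831\right) = \left(-17405\right) \left(-71831\right) = 1250218555$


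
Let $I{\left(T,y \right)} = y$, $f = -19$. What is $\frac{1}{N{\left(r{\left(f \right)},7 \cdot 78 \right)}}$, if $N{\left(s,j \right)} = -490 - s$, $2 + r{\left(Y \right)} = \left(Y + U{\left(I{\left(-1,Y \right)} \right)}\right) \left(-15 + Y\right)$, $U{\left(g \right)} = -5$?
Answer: $- \frac{1}{1304} \approx -0.00076687$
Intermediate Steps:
$r{\left(Y \right)} = -2 + \left(-15 + Y\right) \left(-5 + Y\right)$ ($r{\left(Y \right)} = -2 + \left(Y - 5\right) \left(-15 + Y\right) = -2 + \left(-5 + Y\right) \left(-15 + Y\right) = -2 + \left(-15 + Y\right) \left(-5 + Y\right)$)
$\frac{1}{N{\left(r{\left(f \right)},7 \cdot 78 \right)}} = \frac{1}{-490 - \left(73 + \left(-19\right)^{2} - -380\right)} = \frac{1}{-490 - \left(73 + 361 + 380\right)} = \frac{1}{-490 - 814} = \frac{1}{-1304} = - \frac{1}{1304}$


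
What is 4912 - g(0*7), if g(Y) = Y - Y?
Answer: 4912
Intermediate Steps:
g(Y) = 0
4912 - g(0*7) = 4912 - 1*0 = 4912 + 0 = 4912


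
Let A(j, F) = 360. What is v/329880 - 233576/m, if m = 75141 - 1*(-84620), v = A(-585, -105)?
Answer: -91660163/62740427 ≈ -1.4609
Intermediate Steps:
v = 360
m = 159761 (m = 75141 + 84620 = 159761)
v/329880 - 233576/m = 360/329880 - 233576/159761 = 360*(1/329880) - 233576*1/159761 = 3/2749 - 33368/22823 = -91660163/62740427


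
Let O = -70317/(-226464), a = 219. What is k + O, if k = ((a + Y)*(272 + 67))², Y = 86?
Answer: 807006428598639/75488 ≈ 1.0691e+10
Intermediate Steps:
k = 10690526025 (k = ((219 + 86)*(272 + 67))² = (305*339)² = 103395² = 10690526025)
O = 23439/75488 (O = -70317*(-1/226464) = 23439/75488 ≈ 0.31050)
k + O = 10690526025 + 23439/75488 = 807006428598639/75488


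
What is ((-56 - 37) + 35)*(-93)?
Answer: 5394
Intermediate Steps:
((-56 - 37) + 35)*(-93) = (-93 + 35)*(-93) = -58*(-93) = 5394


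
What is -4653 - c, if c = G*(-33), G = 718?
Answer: 19041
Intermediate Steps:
c = -23694 (c = 718*(-33) = -23694)
-4653 - c = -4653 - 1*(-23694) = -4653 + 23694 = 19041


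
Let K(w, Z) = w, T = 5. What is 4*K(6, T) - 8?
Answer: 16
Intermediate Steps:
4*K(6, T) - 8 = 4*6 - 8 = 24 - 8 = 16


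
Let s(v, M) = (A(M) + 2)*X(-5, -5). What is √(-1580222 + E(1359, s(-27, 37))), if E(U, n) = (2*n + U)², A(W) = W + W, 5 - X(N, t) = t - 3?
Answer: √9542003 ≈ 3089.0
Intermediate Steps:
X(N, t) = 8 - t (X(N, t) = 5 - (t - 3) = 5 - (-3 + t) = 5 + (3 - t) = 8 - t)
A(W) = 2*W
s(v, M) = 26 + 26*M (s(v, M) = (2*M + 2)*(8 - 1*(-5)) = (2 + 2*M)*(8 + 5) = (2 + 2*M)*13 = 26 + 26*M)
E(U, n) = (U + 2*n)²
√(-1580222 + E(1359, s(-27, 37))) = √(-1580222 + (1359 + 2*(26 + 26*37))²) = √(-1580222 + (1359 + 2*(26 + 962))²) = √(-1580222 + (1359 + 2*988)²) = √(-1580222 + (1359 + 1976)²) = √(-1580222 + 3335²) = √(-1580222 + 11122225) = √9542003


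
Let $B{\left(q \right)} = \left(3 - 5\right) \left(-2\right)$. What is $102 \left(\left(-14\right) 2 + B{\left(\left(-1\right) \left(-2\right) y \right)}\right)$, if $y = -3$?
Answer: $-2448$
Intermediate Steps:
$B{\left(q \right)} = 4$ ($B{\left(q \right)} = \left(3 - 5\right) \left(-2\right) = \left(-2\right) \left(-2\right) = 4$)
$102 \left(\left(-14\right) 2 + B{\left(\left(-1\right) \left(-2\right) y \right)}\right) = 102 \left(\left(-14\right) 2 + 4\right) = 102 \left(-28 + 4\right) = 102 \left(-24\right) = -2448$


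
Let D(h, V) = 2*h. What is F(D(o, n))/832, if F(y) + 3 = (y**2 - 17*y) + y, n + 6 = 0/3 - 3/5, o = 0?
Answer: -3/832 ≈ -0.0036058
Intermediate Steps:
n = -33/5 (n = -6 + (0/3 - 3/5) = -6 + (0*(1/3) - 3*1/5) = -6 + (0 - 3/5) = -6 - 3/5 = -33/5 ≈ -6.6000)
F(y) = -3 + y**2 - 16*y (F(y) = -3 + ((y**2 - 17*y) + y) = -3 + (y**2 - 16*y) = -3 + y**2 - 16*y)
F(D(o, n))/832 = (-3 + (2*0)**2 - 32*0)/832 = (-3 + 0**2 - 16*0)*(1/832) = (-3 + 0 + 0)*(1/832) = -3*1/832 = -3/832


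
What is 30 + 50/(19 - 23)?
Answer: 35/2 ≈ 17.500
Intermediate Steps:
30 + 50/(19 - 23) = 30 + 50/(-4) = 30 + 50*(-¼) = 30 - 25/2 = 35/2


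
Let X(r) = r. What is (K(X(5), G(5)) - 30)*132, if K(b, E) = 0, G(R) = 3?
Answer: -3960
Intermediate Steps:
(K(X(5), G(5)) - 30)*132 = (0 - 30)*132 = -30*132 = -3960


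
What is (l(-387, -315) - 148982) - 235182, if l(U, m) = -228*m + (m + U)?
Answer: -313046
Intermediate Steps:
l(U, m) = U - 227*m (l(U, m) = -228*m + (U + m) = U - 227*m)
(l(-387, -315) - 148982) - 235182 = ((-387 - 227*(-315)) - 148982) - 235182 = ((-387 + 71505) - 148982) - 235182 = (71118 - 148982) - 235182 = -77864 - 235182 = -313046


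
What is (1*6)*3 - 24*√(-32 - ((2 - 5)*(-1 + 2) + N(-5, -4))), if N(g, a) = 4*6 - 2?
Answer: 18 - 24*I*√51 ≈ 18.0 - 171.39*I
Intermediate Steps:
N(g, a) = 22 (N(g, a) = 24 - 2 = 22)
(1*6)*3 - 24*√(-32 - ((2 - 5)*(-1 + 2) + N(-5, -4))) = (1*6)*3 - 24*√(-32 - ((2 - 5)*(-1 + 2) + 22)) = 6*3 - 24*√(-32 - (-3*1 + 22)) = 18 - 24*√(-32 - (-3 + 22)) = 18 - 24*√(-32 - 1*19) = 18 - 24*√(-32 - 19) = 18 - 24*I*√51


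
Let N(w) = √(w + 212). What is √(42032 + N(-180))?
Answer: 2*√(10508 + √2) ≈ 205.03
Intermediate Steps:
N(w) = √(212 + w)
√(42032 + N(-180)) = √(42032 + √(212 - 180)) = √(42032 + √32) = √(42032 + 4*√2)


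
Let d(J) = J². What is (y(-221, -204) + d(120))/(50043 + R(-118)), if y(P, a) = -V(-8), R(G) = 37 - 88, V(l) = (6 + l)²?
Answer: 3599/12498 ≈ 0.28797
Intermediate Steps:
R(G) = -51
y(P, a) = -4 (y(P, a) = -(6 - 8)² = -1*(-2)² = -1*4 = -4)
(y(-221, -204) + d(120))/(50043 + R(-118)) = (-4 + 120²)/(50043 - 51) = (-4 + 14400)/49992 = 14396*(1/49992) = 3599/12498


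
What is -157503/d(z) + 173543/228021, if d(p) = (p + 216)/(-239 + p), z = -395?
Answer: -22769439586745/40815759 ≈ -5.5786e+5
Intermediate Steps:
d(p) = (216 + p)/(-239 + p)
-157503/d(z) + 173543/228021 = -157503*(-239 - 395)/(216 - 395) + 173543/228021 = -157503/(-179/(-634)) + 173543*(1/228021) = -157503/((-1/634*(-179))) + 173543/228021 = -157503/179/634 + 173543/228021 = -157503*634/179 + 173543/228021 = -99856902/179 + 173543/228021 = -22769439586745/40815759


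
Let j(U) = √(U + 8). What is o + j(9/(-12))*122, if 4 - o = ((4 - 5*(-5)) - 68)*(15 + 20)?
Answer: 1369 + 61*√29 ≈ 1697.5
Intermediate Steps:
o = 1369 (o = 4 - ((4 - 5*(-5)) - 68)*(15 + 20) = 4 - ((4 + 25) - 68)*35 = 4 - (29 - 68)*35 = 4 - (-39)*35 = 4 - 1*(-1365) = 4 + 1365 = 1369)
j(U) = √(8 + U)
o + j(9/(-12))*122 = 1369 + √(8 + 9/(-12))*122 = 1369 + √(8 + 9*(-1/12))*122 = 1369 + √(8 - ¾)*122 = 1369 + √(29/4)*122 = 1369 + (√29/2)*122 = 1369 + 61*√29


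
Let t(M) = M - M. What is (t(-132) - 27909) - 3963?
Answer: -31872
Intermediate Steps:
t(M) = 0
(t(-132) - 27909) - 3963 = (0 - 27909) - 3963 = -27909 - 3963 = -31872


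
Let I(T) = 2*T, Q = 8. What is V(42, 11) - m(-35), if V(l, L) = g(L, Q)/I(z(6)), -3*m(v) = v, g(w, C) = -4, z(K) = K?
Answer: -12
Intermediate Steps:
m(v) = -v/3
V(l, L) = -⅓ (V(l, L) = -4/(2*6) = -4/12 = -4*1/12 = -⅓)
V(42, 11) - m(-35) = -⅓ - (-1)*(-35)/3 = -⅓ - 1*35/3 = -⅓ - 35/3 = -12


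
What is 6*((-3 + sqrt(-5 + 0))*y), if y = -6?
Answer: 108 - 36*I*sqrt(5) ≈ 108.0 - 80.498*I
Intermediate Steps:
6*((-3 + sqrt(-5 + 0))*y) = 6*((-3 + sqrt(-5 + 0))*(-6)) = 6*((-3 + sqrt(-5))*(-6)) = 6*((-3 + I*sqrt(5))*(-6)) = 6*(18 - 6*I*sqrt(5)) = 108 - 36*I*sqrt(5)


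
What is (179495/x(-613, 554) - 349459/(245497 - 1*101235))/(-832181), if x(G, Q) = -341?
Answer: 26013473209/40937764538902 ≈ 0.00063544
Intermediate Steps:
(179495/x(-613, 554) - 349459/(245497 - 1*101235))/(-832181) = (179495/(-341) - 349459/(245497 - 1*101235))/(-832181) = (179495*(-1/341) - 349459/(245497 - 101235))*(-1/832181) = (-179495/341 - 349459/144262)*(-1/832181) = -26013473209/49193342*(-1/832181) = 26013473209/40937764538902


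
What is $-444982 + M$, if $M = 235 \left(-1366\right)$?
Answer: $-765992$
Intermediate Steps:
$M = -321010$
$-444982 + M = -444982 - 321010 = -765992$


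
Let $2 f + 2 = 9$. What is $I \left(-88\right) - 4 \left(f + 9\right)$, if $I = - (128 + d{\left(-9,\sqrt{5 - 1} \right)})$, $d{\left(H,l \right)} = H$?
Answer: $10422$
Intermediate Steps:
$f = \frac{7}{2}$ ($f = -1 + \frac{1}{2} \cdot 9 = -1 + \frac{9}{2} = \frac{7}{2} \approx 3.5$)
$I = -119$ ($I = - (128 - 9) = \left(-1\right) 119 = -119$)
$I \left(-88\right) - 4 \left(f + 9\right) = \left(-119\right) \left(-88\right) - 4 \left(\frac{7}{2} + 9\right) = 10472 - 50 = 10422$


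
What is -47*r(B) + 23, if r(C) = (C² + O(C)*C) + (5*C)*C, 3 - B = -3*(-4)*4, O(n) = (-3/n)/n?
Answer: -8565452/15 ≈ -5.7103e+5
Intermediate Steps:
O(n) = -3/n²
B = -45 (B = 3 - (-3*(-4))*4 = 3 - 12*4 = 3 - 1*48 = 3 - 48 = -45)
r(C) = -3/C + 6*C² (r(C) = (C² + (-3/C²)*C) + (5*C)*C = (C² - 3/C) + 5*C² = -3/C + 6*C²)
-47*r(B) + 23 = -141*(-1 + 2*(-45)³)/(-45) + 23 = -141*(-1)*(-1 + 2*(-91125))/45 + 23 = -141*(-1)*(-1 - 182250)/45 + 23 = -141*(-1)*(-182251)/45 + 23 = -47*182251/15 + 23 = -8565797/15 + 23 = -8565452/15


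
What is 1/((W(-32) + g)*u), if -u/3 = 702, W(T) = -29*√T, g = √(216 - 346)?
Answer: I/(2106*(√130 - 116*√2)) ≈ -3.1107e-6*I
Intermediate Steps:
g = I*√130 (g = √(-130) = I*√130 ≈ 11.402*I)
u = -2106 (u = -3*702 = -2106)
1/((W(-32) + g)*u) = 1/((-116*I*√2 + I*√130)*(-2106)) = 1/((I*√130 - 116*I*√2)*(-2106)) = 1/(-2106*I*√130 + 244296*I*√2)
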